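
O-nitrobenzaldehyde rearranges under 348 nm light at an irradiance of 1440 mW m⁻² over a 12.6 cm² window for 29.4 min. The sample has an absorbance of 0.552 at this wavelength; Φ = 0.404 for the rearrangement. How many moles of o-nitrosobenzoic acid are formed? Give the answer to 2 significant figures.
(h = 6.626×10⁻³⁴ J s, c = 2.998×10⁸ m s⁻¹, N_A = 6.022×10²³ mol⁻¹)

Photon energy at 348 nm: hc/λ = (6.626×10⁻³⁴)(2.998×10⁸)/(348×10⁻⁹) = 5.708×10⁻¹⁹ J.
Energy delivered: (1440 mW m⁻²)(12.6×10⁻⁴ m²)(1764 s) = 3.201 J.
Photons incident: 3.201 / 5.708×10⁻¹⁹ = 5.608×10¹⁸, i.e. 5.608×10¹⁸/6.022×10²³ = 9.313×10⁻⁶ mol.
Fraction absorbed: 1 − 10^(−0.552) = 0.7195.
Photons absorbed: 0.7195 × 9.313×10⁻⁶ = 6.701×10⁻⁶ mol.
Product: Φ × n_abs = 0.404 × 6.701×10⁻⁶ = 2.707×10⁻⁶ mol.

2.7×10⁻⁶ mol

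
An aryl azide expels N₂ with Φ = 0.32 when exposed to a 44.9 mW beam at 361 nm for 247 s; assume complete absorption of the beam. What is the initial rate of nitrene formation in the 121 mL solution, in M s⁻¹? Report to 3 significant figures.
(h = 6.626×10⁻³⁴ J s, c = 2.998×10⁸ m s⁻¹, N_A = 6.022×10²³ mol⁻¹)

3.58×10⁻⁷ M s⁻¹

Photon energy at 361 nm: hc/λ = (6.626×10⁻³⁴)(2.998×10⁸)/(361×10⁻⁹) = 5.503×10⁻¹⁹ J.
Energy delivered: (44.9 mW)(247 s) = 11.09 J.
Photons incident: 11.09 / 5.503×10⁻¹⁹ = 2.015×10¹⁹, i.e. 2.015×10¹⁹/6.022×10²³ = 3.346×10⁻⁵ mol.
Product formed: 0.32 × 3.346×10⁻⁵ = 1.071×10⁻⁵ mol.
Rate: 1.071×10⁻⁵ mol / (247 s × 0.121 L) = 3.58×10⁻⁷ M s⁻¹.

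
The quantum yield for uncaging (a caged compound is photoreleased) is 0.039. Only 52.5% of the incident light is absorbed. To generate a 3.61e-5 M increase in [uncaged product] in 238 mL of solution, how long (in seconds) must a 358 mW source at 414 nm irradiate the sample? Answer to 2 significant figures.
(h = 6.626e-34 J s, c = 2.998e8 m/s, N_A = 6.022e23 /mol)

t ≈ 340 s

Product: (3.61e-5 M)(0.238 L) = 8.592e-6 mol.
Photons that must be absorbed: 8.592e-6 / 0.039 = 2.203e-4 mol.
Incident photons needed: 2.203e-4 / 0.525 = 4.196e-4 mol.
Photon energy: hc/λ = 4.798e-19 J; per mole, 2.889e5 J mol⁻¹.
Energy required: 4.196e-4 × 2.889e5 = 121.2 J.
Time: 121.2 J / 0.358 W = 340 s.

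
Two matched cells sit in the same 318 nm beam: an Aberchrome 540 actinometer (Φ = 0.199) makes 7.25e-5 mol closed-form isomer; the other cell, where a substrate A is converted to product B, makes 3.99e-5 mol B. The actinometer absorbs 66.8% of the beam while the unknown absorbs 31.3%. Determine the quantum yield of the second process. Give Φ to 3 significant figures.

Φ = 0.234

Photons absorbed by the actinometer: 7.25e-5 / 0.199 = 3.643e-4 mol.
Incident flux: 3.643e-4 / 0.668 = 5.454e-4 einstein.
Absorbed by unknown: 0.313 × 5.454e-4 = 1.707e-4 mol.
Φ(unknown) = 3.99e-5 / 1.707e-4 = 0.234.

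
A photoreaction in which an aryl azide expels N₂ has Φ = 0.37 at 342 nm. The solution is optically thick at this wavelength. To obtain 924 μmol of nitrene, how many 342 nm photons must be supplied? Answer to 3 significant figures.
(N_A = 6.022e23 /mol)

Product: 924 μmol = 9.24e-4 mol.
Photons that must be absorbed: 9.24e-4 / 0.37 = 0.002497 mol.
Photon count: 0.002497 × 6.022e23 = 1.50e21.

1.50e21 photons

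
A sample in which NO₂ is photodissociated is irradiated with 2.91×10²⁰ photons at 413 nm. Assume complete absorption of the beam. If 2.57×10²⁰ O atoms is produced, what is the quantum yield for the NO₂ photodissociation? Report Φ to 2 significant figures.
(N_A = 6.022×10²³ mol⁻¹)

Φ = 0.88

Product: 2.57×10²⁰ / 6.022×10²³ = 4.268×10⁻⁴ mol.
Moles of photons: 2.91×10²⁰ / 6.022×10²³ = 4.832×10⁻⁴ mol.
Φ = 4.268×10⁻⁴ mol / 4.832×10⁻⁴ mol photons = 0.88.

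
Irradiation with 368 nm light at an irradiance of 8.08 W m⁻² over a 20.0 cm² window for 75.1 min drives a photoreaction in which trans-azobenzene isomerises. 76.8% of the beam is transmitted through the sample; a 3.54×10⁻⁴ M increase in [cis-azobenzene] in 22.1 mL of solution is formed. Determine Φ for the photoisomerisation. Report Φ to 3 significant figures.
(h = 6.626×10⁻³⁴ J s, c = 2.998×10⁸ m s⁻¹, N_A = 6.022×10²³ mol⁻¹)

Φ = 0.151

Product: (3.54×10⁻⁴ M)(0.0221 L) = 7.823×10⁻⁶ mol.
Photon energy at 368 nm: hc/λ = (6.626×10⁻³⁴)(2.998×10⁸)/(368×10⁻⁹) = 5.398×10⁻¹⁹ J.
Energy delivered: (8.08 W m⁻²)(20.0×10⁻⁴ m²)(4506 s) = 72.82 J.
Photons incident: 72.82 / 5.398×10⁻¹⁹ = 1.349×10²⁰, i.e. 1.349×10²⁰/6.022×10²³ = 2.240×10⁻⁴ mol.
Fraction absorbed: 1 − 76.8/100 = 0.2320.
Photons absorbed: 0.2320 × 2.240×10⁻⁴ = 5.197×10⁻⁵ mol.
Φ = 7.823×10⁻⁶ mol / 5.197×10⁻⁵ mol photons = 0.151.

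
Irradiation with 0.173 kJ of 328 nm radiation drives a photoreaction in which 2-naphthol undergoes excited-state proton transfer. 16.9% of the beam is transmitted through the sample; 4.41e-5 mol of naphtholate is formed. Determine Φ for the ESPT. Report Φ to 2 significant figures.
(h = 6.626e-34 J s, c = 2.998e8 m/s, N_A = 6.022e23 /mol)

Photon energy at 328 nm: hc/λ = (6.626e-34)(2.998e8)/(328e-9) = 6.056e-19 J.
Incident energy: 0.173 kJ = 173 J.
Photons incident: 173 / 6.056e-19 = 2.857e20, i.e. 2.857e20/6.022e23 = 4.744e-4 mol.
Fraction absorbed: 1 − 16.9/100 = 0.8310.
Photons absorbed: 0.8310 × 4.744e-4 = 3.942e-4 mol.
Φ = 4.41e-5 mol / 3.942e-4 mol photons = 0.11.

Φ = 0.11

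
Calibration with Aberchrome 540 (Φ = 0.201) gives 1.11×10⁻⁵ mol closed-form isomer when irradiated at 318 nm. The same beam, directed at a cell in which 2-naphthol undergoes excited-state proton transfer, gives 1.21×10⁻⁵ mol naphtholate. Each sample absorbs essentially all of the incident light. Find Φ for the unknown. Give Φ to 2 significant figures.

Φ = 0.22

Photons absorbed by the actinometer: 1.11×10⁻⁵ / 0.201 = 5.522×10⁻⁵ mol.
Φ(unknown) = 1.21×10⁻⁵ / 5.522×10⁻⁵ = 0.22.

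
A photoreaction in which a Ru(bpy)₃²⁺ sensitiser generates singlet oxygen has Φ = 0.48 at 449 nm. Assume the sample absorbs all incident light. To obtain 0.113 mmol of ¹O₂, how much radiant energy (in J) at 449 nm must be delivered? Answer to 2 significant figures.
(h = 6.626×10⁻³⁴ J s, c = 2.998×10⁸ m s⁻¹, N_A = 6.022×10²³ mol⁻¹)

Product: 0.113 mmol = 1.13×10⁻⁴ mol.
Photons that must be absorbed: 1.13×10⁻⁴ / 0.48 = 2.354×10⁻⁴ mol.
Photon energy: hc/λ = 4.424×10⁻¹⁹ J; per mole, 2.664×10⁵ J mol⁻¹.
Energy required: 2.354×10⁻⁴ × 2.664×10⁵ = 63 J.

63 J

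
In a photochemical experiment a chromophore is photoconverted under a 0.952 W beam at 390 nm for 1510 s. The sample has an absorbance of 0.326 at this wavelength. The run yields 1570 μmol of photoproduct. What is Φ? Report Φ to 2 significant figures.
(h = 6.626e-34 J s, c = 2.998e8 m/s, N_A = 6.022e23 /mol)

Φ = 0.63

Product: 1570 μmol = 0.00157 mol.
Photon energy at 390 nm: hc/λ = (6.626e-34)(2.998e8)/(390e-9) = 5.094e-19 J.
Energy delivered: (0.952 W)(1510 s) = 1438 J.
Photons incident: 1438 / 5.094e-19 = 2.823e21, i.e. 2.823e21/6.022e23 = 0.004688 mol.
Fraction absorbed: 1 − 10^(−0.326) = 0.5279.
Photons absorbed: 0.5279 × 0.004688 = 0.002475 mol.
Φ = 0.00157 mol / 0.002475 mol photons = 0.63.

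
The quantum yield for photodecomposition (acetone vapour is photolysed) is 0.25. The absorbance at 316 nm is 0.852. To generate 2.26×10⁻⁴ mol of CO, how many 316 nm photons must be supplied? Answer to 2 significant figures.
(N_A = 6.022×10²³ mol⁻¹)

6.3×10²⁰ photons

Photons that must be absorbed: 2.26×10⁻⁴ / 0.25 = 9.040×10⁻⁴ mol.
Fraction absorbed: 1 − 10^(−0.852) = 0.8594.
Incident photons needed: 9.040×10⁻⁴ / 0.8594 = 0.001052 mol.
Photon count: 0.001052 × 6.022×10²³ = 6.3×10²⁰.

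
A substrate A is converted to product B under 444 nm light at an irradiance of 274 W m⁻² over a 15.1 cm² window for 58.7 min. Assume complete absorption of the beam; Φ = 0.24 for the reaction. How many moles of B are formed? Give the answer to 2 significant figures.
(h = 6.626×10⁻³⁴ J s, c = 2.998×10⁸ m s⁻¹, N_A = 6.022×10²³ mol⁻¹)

Photon energy at 444 nm: hc/λ = (6.626×10⁻³⁴)(2.998×10⁸)/(444×10⁻⁹) = 4.474×10⁻¹⁹ J.
Energy delivered: (274 W m⁻²)(15.1×10⁻⁴ m²)(3522 s) = 1457 J.
Photons incident: 1457 / 4.474×10⁻¹⁹ = 3.257×10²¹, i.e. 3.257×10²¹/6.022×10²³ = 0.005409 mol.
Product: Φ × n_abs = 0.24 × 0.005409 = 0.001298 mol.

0.0013 mol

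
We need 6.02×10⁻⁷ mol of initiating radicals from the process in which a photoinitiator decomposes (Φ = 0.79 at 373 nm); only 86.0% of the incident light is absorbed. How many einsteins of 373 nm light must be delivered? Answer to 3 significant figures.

Photons that must be absorbed: 6.02×10⁻⁷ / 0.79 = 7.620×10⁻⁷ mol.
Incident photons needed: 7.620×10⁻⁷ / 0.860 = 8.860×10⁻⁷ mol.

8.86×10⁻⁷ einstein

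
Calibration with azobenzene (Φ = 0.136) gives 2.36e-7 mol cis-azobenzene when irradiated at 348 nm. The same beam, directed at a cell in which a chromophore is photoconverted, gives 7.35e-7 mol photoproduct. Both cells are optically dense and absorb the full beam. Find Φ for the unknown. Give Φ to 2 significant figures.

Φ = 0.42

Photons absorbed by the actinometer: 2.36e-7 / 0.136 = 1.735e-6 mol.
Φ(unknown) = 7.35e-7 / 1.735e-6 = 0.42.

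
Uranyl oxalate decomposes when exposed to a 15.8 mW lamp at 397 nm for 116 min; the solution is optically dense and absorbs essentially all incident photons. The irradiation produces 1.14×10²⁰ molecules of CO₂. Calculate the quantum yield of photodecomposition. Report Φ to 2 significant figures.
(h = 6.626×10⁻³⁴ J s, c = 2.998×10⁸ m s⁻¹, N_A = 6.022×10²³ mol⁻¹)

Φ = 0.52

Product: 1.14×10²⁰ / 6.022×10²³ = 1.893×10⁻⁴ mol.
Photon energy at 397 nm: hc/λ = (6.626×10⁻³⁴)(2.998×10⁸)/(397×10⁻⁹) = 5.004×10⁻¹⁹ J.
Energy delivered: (15.8 mW)(6960 s) = 110.0 J.
Photons incident: 110.0 / 5.004×10⁻¹⁹ = 2.198×10²⁰, i.e. 2.198×10²⁰/6.022×10²³ = 3.650×10⁻⁴ mol.
Φ = 1.893×10⁻⁴ mol / 3.650×10⁻⁴ mol photons = 0.52.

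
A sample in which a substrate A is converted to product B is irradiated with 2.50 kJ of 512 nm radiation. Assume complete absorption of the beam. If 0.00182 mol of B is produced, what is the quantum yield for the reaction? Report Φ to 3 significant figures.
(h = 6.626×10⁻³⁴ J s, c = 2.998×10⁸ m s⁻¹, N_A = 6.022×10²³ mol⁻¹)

Φ = 0.170

Photon energy at 512 nm: hc/λ = (6.626×10⁻³⁴)(2.998×10⁸)/(512×10⁻⁹) = 3.880×10⁻¹⁹ J.
Incident energy: 2.50 kJ = 2500 J.
Photons incident: 2500 / 3.880×10⁻¹⁹ = 6.443×10²¹, i.e. 6.443×10²¹/6.022×10²³ = 0.01070 mol.
Φ = 0.00182 mol / 0.01070 mol photons = 0.170.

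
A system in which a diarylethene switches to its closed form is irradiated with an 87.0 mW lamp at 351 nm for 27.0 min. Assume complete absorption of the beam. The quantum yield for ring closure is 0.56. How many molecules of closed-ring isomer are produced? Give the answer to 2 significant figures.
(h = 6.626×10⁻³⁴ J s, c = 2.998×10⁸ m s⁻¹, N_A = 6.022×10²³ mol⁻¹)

Photon energy at 351 nm: hc/λ = (6.626×10⁻³⁴)(2.998×10⁸)/(351×10⁻⁹) = 5.659×10⁻¹⁹ J.
Energy delivered: (87.0 mW)(1620 s) = 140.9 J.
Photons incident: 140.9 / 5.659×10⁻¹⁹ = 2.490×10²⁰, i.e. 2.490×10²⁰/6.022×10²³ = 4.135×10⁻⁴ mol.
Product: Φ × n_abs = 0.56 × 4.135×10⁻⁴ = 2.316×10⁻⁴ mol.
As a count: 2.316×10⁻⁴ × 6.022×10²³ = 1.4×10²⁰.

1.4×10²⁰ molecules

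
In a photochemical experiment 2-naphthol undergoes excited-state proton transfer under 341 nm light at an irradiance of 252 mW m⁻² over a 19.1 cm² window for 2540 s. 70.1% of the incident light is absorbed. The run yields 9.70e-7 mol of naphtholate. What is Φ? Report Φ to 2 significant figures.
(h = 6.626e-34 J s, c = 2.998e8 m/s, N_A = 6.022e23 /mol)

Φ = 0.40

Photon energy at 341 nm: hc/λ = (6.626e-34)(2.998e8)/(341e-9) = 5.825e-19 J.
Energy delivered: (252 mW m⁻²)(19.1e-4 m²)(2540 s) = 1.223 J.
Photons incident: 1.223 / 5.825e-19 = 2.100e18, i.e. 2.100e18/6.022e23 = 3.487e-6 mol.
Photons absorbed: 0.701 × 3.487e-6 = 2.444e-6 mol.
Φ = 9.70e-7 mol / 2.444e-6 mol photons = 0.40.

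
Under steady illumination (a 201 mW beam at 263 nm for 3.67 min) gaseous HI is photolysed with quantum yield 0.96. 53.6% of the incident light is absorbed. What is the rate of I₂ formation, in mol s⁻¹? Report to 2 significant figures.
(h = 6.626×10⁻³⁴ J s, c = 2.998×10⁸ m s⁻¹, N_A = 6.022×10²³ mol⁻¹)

Photon energy at 263 nm: hc/λ = (6.626×10⁻³⁴)(2.998×10⁸)/(263×10⁻⁹) = 7.553×10⁻¹⁹ J.
Energy delivered: (201 mW)(220.2 s) = 44.26 J.
Photons incident: 44.26 / 7.553×10⁻¹⁹ = 5.860×10¹⁹, i.e. 5.860×10¹⁹/6.022×10²³ = 9.731×10⁻⁵ mol.
Photons absorbed: 0.536 × 9.731×10⁻⁵ = 5.216×10⁻⁵ mol.
Product formed: 0.96 × 5.216×10⁻⁵ = 5.007×10⁻⁵ mol.
Rate: 5.007×10⁻⁵ / 220.2 s = 2.3×10⁻⁷ mol s⁻¹.

2.3×10⁻⁷ mol s⁻¹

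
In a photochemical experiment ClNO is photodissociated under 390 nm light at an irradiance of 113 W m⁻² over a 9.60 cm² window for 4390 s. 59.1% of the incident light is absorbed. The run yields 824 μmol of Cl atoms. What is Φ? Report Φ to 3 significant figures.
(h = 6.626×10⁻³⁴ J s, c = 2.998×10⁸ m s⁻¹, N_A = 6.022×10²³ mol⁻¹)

Product: 824 μmol = 8.24×10⁻⁴ mol.
Photon energy at 390 nm: hc/λ = (6.626×10⁻³⁴)(2.998×10⁸)/(390×10⁻⁹) = 5.094×10⁻¹⁹ J.
Energy delivered: (113 W m⁻²)(9.60×10⁻⁴ m²)(4390 s) = 476.2 J.
Photons incident: 476.2 / 5.094×10⁻¹⁹ = 9.348×10²⁰, i.e. 9.348×10²⁰/6.022×10²³ = 0.001552 mol.
Photons absorbed: 0.591 × 0.001552 = 9.172×10⁻⁴ mol.
Φ = 8.24×10⁻⁴ mol / 9.172×10⁻⁴ mol photons = 0.898.

Φ = 0.898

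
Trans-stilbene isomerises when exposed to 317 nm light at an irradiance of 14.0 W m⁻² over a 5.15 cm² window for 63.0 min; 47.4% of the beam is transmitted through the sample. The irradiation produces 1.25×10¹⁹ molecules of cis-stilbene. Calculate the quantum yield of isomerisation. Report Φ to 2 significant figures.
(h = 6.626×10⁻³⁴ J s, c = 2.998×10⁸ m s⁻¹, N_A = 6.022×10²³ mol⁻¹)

Φ = 0.55

Product: 1.25×10¹⁹ / 6.022×10²³ = 2.076×10⁻⁵ mol.
Photon energy at 317 nm: hc/λ = (6.626×10⁻³⁴)(2.998×10⁸)/(317×10⁻⁹) = 6.266×10⁻¹⁹ J.
Energy delivered: (14.0 W m⁻²)(5.15×10⁻⁴ m²)(3780 s) = 27.25 J.
Photons incident: 27.25 / 6.266×10⁻¹⁹ = 4.349×10¹⁹, i.e. 4.349×10¹⁹/6.022×10²³ = 7.222×10⁻⁵ mol.
Fraction absorbed: 1 − 47.4/100 = 0.5260.
Photons absorbed: 0.5260 × 7.222×10⁻⁵ = 3.799×10⁻⁵ mol.
Φ = 2.076×10⁻⁵ mol / 3.799×10⁻⁵ mol photons = 0.55.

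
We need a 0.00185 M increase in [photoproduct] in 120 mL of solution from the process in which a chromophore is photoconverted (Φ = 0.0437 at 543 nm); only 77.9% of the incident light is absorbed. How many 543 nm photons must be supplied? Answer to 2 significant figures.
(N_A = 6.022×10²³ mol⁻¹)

Product: (0.00185 M)(0.12 L) = 2.220×10⁻⁴ mol.
Photons that must be absorbed: 2.220×10⁻⁴ / 0.0437 = 0.005080 mol.
Incident photons needed: 0.005080 / 0.779 = 0.006521 mol.
Photon count: 0.006521 × 6.022×10²³ = 3.9×10²¹.

3.9×10²¹ photons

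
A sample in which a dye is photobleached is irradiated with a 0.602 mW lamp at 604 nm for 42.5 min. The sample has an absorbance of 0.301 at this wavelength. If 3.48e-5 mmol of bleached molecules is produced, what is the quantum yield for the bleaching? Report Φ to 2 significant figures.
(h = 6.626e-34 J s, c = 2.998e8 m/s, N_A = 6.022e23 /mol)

Φ = 0.0090

Product: 3.48e-5 mmol = 3.48e-8 mol.
Photon energy at 604 nm: hc/λ = (6.626e-34)(2.998e8)/(604e-9) = 3.289e-19 J.
Energy delivered: (0.602 mW)(2550 s) = 1.535 J.
Photons incident: 1.535 / 3.289e-19 = 4.667e18, i.e. 4.667e18/6.022e23 = 7.750e-6 mol.
Fraction absorbed: 1 − 10^(−0.301) = 0.5000.
Photons absorbed: 0.5000 × 7.750e-6 = 3.875e-6 mol.
Φ = 3.48e-8 mol / 3.875e-6 mol photons = 0.0090.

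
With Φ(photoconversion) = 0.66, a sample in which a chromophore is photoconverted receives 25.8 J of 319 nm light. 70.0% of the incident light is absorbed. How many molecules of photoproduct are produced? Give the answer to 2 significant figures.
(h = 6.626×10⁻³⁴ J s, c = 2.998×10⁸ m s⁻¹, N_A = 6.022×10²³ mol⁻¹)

Photon energy at 319 nm: hc/λ = (6.626×10⁻³⁴)(2.998×10⁸)/(319×10⁻⁹) = 6.227×10⁻¹⁹ J.
Photons incident: 25.8 / 6.227×10⁻¹⁹ = 4.143×10¹⁹, i.e. 4.143×10¹⁹/6.022×10²³ = 6.880×10⁻⁵ mol.
Photons absorbed: 0.700 × 6.880×10⁻⁵ = 4.816×10⁻⁵ mol.
Product: Φ × n_abs = 0.66 × 4.816×10⁻⁵ = 3.179×10⁻⁵ mol.
As a count: 3.179×10⁻⁵ × 6.022×10²³ = 1.9×10¹⁹.

1.9×10¹⁹ molecules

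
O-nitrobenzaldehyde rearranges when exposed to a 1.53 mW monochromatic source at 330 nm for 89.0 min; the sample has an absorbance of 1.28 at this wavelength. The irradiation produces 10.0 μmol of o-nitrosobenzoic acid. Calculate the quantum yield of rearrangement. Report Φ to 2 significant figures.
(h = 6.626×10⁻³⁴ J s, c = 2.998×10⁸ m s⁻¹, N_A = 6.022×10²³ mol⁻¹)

Product: 10.0 μmol = 1.00×10⁻⁵ mol.
Photon energy at 330 nm: hc/λ = (6.626×10⁻³⁴)(2.998×10⁸)/(330×10⁻⁹) = 6.020×10⁻¹⁹ J.
Energy delivered: (1.53 mW)(5340 s) = 8.170 J.
Photons incident: 8.170 / 6.020×10⁻¹⁹ = 1.357×10¹⁹, i.e. 1.357×10¹⁹/6.022×10²³ = 2.253×10⁻⁵ mol.
Fraction absorbed: 1 − 10^(−1.28) = 0.9475.
Photons absorbed: 0.9475 × 2.253×10⁻⁵ = 2.135×10⁻⁵ mol.
Φ = 1.00×10⁻⁵ mol / 2.135×10⁻⁵ mol photons = 0.47.

Φ = 0.47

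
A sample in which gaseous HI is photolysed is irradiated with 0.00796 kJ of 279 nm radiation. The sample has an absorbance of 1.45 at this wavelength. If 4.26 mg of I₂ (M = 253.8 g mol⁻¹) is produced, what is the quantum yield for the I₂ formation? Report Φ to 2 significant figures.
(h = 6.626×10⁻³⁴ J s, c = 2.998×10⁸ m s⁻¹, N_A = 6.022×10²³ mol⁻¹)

Φ = 0.94

Product: 4.26 mg / 253.8 g mol⁻¹ = 1.678×10⁻⁵ mol.
Photon energy at 279 nm: hc/λ = (6.626×10⁻³⁴)(2.998×10⁸)/(279×10⁻⁹) = 7.120×10⁻¹⁹ J.
Incident energy: 0.00796 kJ = 7.96 J.
Photons incident: 7.96 / 7.120×10⁻¹⁹ = 1.118×10¹⁹, i.e. 1.118×10¹⁹/6.022×10²³ = 1.857×10⁻⁵ mol.
Fraction absorbed: 1 − 10^(−1.45) = 0.9645.
Photons absorbed: 0.9645 × 1.857×10⁻⁵ = 1.791×10⁻⁵ mol.
Φ = 1.678×10⁻⁵ mol / 1.791×10⁻⁵ mol photons = 0.94.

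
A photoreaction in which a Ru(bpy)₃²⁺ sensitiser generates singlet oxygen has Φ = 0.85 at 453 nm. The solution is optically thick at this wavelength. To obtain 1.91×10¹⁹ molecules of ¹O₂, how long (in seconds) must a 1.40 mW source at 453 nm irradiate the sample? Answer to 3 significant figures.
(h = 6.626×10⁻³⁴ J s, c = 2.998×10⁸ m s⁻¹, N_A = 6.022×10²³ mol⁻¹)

t ≈ 7040 s

Product: 1.91×10¹⁹ / 6.022×10²³ = 3.172×10⁻⁵ mol.
Photons that must be absorbed: 3.172×10⁻⁵ / 0.85 = 3.732×10⁻⁵ mol.
Photon energy: hc/λ = 4.385×10⁻¹⁹ J; per mole, 2.641×10⁵ J mol⁻¹.
Energy required: 3.732×10⁻⁵ × 2.641×10⁵ = 9.856 J.
Time: 9.856 J / 0.0014 W = 7040 s.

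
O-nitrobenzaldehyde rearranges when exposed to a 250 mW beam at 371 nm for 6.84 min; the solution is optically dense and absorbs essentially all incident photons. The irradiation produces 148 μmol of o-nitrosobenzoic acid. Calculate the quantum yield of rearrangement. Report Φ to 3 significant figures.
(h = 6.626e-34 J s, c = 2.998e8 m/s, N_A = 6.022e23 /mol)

Φ = 0.465

Product: 148 μmol = 1.48e-4 mol.
Photon energy at 371 nm: hc/λ = (6.626e-34)(2.998e8)/(371e-9) = 5.354e-19 J.
Energy delivered: (250 mW)(410.4 s) = 102.6 J.
Photons incident: 102.6 / 5.354e-19 = 1.916e20, i.e. 1.916e20/6.022e23 = 3.182e-4 mol.
Φ = 1.48e-4 mol / 3.182e-4 mol photons = 0.465.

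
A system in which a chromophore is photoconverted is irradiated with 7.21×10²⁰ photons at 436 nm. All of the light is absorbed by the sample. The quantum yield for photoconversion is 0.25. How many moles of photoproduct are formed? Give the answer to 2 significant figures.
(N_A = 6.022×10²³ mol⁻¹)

Moles of photons: 7.21×10²⁰ / 6.022×10²³ = 0.001197 mol.
Product: Φ × n_abs = 0.25 × 0.001197 = 2.993×10⁻⁴ mol.

3.0×10⁻⁴ mol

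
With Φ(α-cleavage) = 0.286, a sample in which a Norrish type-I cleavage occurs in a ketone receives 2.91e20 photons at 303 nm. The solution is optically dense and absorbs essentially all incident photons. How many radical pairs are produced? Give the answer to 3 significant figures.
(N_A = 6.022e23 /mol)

Moles of photons: 2.91e20 / 6.022e23 = 4.832e-4 mol.
Product: Φ × n_abs = 0.286 × 4.832e-4 = 1.382e-4 mol.
As a count: 1.382e-4 × 6.022e23 = 8.32e19.

8.32e19 radical pairs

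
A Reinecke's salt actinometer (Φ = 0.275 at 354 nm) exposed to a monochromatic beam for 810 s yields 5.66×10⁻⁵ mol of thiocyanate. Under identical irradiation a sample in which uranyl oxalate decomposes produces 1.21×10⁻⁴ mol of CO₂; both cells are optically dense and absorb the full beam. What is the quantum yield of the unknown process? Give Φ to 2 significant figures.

Φ = 0.59

Photons absorbed by the actinometer: 5.66×10⁻⁵ / 0.275 = 2.058×10⁻⁴ mol.
Φ(unknown) = 1.21×10⁻⁴ / 2.058×10⁻⁴ = 0.59.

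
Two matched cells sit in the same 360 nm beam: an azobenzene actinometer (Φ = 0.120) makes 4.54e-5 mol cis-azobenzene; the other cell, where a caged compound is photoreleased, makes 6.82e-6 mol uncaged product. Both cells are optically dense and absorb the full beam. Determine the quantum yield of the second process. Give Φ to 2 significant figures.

Φ = 0.018

Photons absorbed by the actinometer: 4.54e-5 / 0.120 = 3.783e-4 mol.
Φ(unknown) = 6.82e-6 / 3.783e-4 = 0.018.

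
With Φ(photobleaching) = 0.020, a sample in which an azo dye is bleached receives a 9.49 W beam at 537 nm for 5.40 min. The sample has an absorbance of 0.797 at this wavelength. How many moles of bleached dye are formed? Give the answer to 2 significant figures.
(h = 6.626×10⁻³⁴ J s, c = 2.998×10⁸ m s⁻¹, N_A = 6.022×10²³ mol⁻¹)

Photon energy at 537 nm: hc/λ = (6.626×10⁻³⁴)(2.998×10⁸)/(537×10⁻⁹) = 3.699×10⁻¹⁹ J.
Energy delivered: (9.49 W)(324 s) = 3075 J.
Photons incident: 3075 / 3.699×10⁻¹⁹ = 8.313×10²¹, i.e. 8.313×10²¹/6.022×10²³ = 0.01380 mol.
Fraction absorbed: 1 − 10^(−0.797) = 0.8404.
Photons absorbed: 0.8404 × 0.01380 = 0.01160 mol.
Product: Φ × n_abs = 0.020 × 0.01160 = 2.320×10⁻⁴ mol.

2.3×10⁻⁴ mol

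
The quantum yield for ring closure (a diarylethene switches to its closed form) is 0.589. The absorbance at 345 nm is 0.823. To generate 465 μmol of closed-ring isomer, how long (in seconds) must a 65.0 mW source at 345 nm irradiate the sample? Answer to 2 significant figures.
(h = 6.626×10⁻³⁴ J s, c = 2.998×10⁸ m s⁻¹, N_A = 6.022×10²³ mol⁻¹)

t ≈ 5000 s

Product: 465 μmol = 4.65×10⁻⁴ mol.
Photons that must be absorbed: 4.65×10⁻⁴ / 0.589 = 7.895×10⁻⁴ mol.
Fraction absorbed: 1 − 10^(−0.823) = 0.8497.
Incident photons needed: 7.895×10⁻⁴ / 0.8497 = 9.292×10⁻⁴ mol.
Photon energy: hc/λ = 5.758×10⁻¹⁹ J; per mole, 3.467×10⁵ J mol⁻¹.
Energy required: 9.292×10⁻⁴ × 3.467×10⁵ = 322.2 J.
Time: 322.2 J / 0.065 W = 5000 s.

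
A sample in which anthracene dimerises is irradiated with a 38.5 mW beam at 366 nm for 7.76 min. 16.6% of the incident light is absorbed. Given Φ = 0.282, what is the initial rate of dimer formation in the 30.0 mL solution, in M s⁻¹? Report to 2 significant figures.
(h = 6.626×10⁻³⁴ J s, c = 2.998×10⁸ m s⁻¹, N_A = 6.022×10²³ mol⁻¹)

Photon energy at 366 nm: hc/λ = (6.626×10⁻³⁴)(2.998×10⁸)/(366×10⁻⁹) = 5.428×10⁻¹⁹ J.
Energy delivered: (38.5 mW)(465.6 s) = 17.93 J.
Photons incident: 17.93 / 5.428×10⁻¹⁹ = 3.303×10¹⁹, i.e. 3.303×10¹⁹/6.022×10²³ = 5.485×10⁻⁵ mol.
Photons absorbed: 0.166 × 5.485×10⁻⁵ = 9.105×10⁻⁶ mol.
Product formed: 0.282 × 9.105×10⁻⁶ = 2.568×10⁻⁶ mol.
Rate: 2.568×10⁻⁶ mol / (465.6 s × 0.03 L) = 1.8×10⁻⁷ M s⁻¹.

1.8×10⁻⁷ M s⁻¹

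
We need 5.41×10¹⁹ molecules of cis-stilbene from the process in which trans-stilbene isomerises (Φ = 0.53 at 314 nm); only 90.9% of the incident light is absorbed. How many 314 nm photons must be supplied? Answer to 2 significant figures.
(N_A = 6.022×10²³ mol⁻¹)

Product: 5.41×10¹⁹ / 6.022×10²³ = 8.984×10⁻⁵ mol.
Photons that must be absorbed: 8.984×10⁻⁵ / 0.53 = 1.695×10⁻⁴ mol.
Incident photons needed: 1.695×10⁻⁴ / 0.909 = 1.865×10⁻⁴ mol.
Photon count: 1.865×10⁻⁴ × 6.022×10²³ = 1.1×10²⁰.

1.1×10²⁰ photons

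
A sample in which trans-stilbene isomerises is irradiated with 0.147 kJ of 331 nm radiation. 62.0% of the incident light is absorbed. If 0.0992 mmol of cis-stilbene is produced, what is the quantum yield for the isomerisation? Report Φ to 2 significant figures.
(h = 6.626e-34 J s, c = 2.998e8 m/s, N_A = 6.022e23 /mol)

Φ = 0.39

Product: 0.0992 mmol = 9.92e-5 mol.
Photon energy at 331 nm: hc/λ = (6.626e-34)(2.998e8)/(331e-9) = 6.001e-19 J.
Incident energy: 0.147 kJ = 147 J.
Photons incident: 147 / 6.001e-19 = 2.450e20, i.e. 2.450e20/6.022e23 = 4.068e-4 mol.
Photons absorbed: 0.620 × 4.068e-4 = 2.522e-4 mol.
Φ = 9.92e-5 mol / 2.522e-4 mol photons = 0.39.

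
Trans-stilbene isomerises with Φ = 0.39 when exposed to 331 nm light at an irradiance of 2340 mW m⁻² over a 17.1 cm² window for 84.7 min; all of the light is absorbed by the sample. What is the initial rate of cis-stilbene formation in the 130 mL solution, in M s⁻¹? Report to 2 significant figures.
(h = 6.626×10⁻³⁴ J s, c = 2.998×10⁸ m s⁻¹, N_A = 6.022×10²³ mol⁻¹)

Photon energy at 331 nm: hc/λ = (6.626×10⁻³⁴)(2.998×10⁸)/(331×10⁻⁹) = 6.001×10⁻¹⁹ J.
Energy delivered: (2340 mW m⁻²)(17.1×10⁻⁴ m²)(5082 s) = 20.34 J.
Photons incident: 20.34 / 6.001×10⁻¹⁹ = 3.389×10¹⁹, i.e. 3.389×10¹⁹/6.022×10²³ = 5.628×10⁻⁵ mol.
Product formed: 0.39 × 5.628×10⁻⁵ = 2.195×10⁻⁵ mol.
Rate: 2.195×10⁻⁵ mol / (5082 s × 0.13 L) = 3.3×10⁻⁸ M s⁻¹.

3.3×10⁻⁸ M s⁻¹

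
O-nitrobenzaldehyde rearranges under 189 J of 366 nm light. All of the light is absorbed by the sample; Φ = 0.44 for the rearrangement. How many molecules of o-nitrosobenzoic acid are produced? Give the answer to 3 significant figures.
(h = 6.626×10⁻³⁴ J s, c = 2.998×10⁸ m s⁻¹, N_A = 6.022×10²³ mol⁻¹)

Photon energy at 366 nm: hc/λ = (6.626×10⁻³⁴)(2.998×10⁸)/(366×10⁻⁹) = 5.428×10⁻¹⁹ J.
Photons incident: 189 / 5.428×10⁻¹⁹ = 3.482×10²⁰, i.e. 3.482×10²⁰/6.022×10²³ = 5.782×10⁻⁴ mol.
Product: Φ × n_abs = 0.44 × 5.782×10⁻⁴ = 2.544×10⁻⁴ mol.
As a count: 2.544×10⁻⁴ × 6.022×10²³ = 1.53×10²⁰.

1.53×10²⁰ molecules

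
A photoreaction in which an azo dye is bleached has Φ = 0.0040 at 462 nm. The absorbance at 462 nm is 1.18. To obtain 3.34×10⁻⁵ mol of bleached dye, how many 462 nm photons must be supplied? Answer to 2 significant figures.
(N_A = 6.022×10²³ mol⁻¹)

5.4×10²¹ photons

Photons that must be absorbed: 3.34×10⁻⁵ / 0.0040 = 0.008350 mol.
Fraction absorbed: 1 − 10^(−1.18) = 0.9339.
Incident photons needed: 0.008350 / 0.9339 = 0.008941 mol.
Photon count: 0.008941 × 6.022×10²³ = 5.4×10²¹.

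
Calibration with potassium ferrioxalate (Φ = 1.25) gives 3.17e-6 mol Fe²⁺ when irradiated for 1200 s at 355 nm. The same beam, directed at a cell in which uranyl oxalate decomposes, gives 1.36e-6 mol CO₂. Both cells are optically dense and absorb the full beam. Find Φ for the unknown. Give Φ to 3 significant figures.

Photons absorbed by the actinometer: 3.17e-6 / 1.25 = 2.536e-6 mol.
Φ(unknown) = 1.36e-6 / 2.536e-6 = 0.536.

Φ = 0.536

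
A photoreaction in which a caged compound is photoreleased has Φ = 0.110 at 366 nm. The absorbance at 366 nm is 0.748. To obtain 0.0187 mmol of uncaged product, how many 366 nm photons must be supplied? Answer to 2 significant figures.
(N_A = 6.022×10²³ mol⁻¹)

1.2×10²⁰ photons

Product: 0.0187 mmol = 1.87×10⁻⁵ mol.
Photons that must be absorbed: 1.87×10⁻⁵ / 0.110 = 1.700×10⁻⁴ mol.
Fraction absorbed: 1 − 10^(−0.748) = 0.8214.
Incident photons needed: 1.700×10⁻⁴ / 0.8214 = 2.070×10⁻⁴ mol.
Photon count: 2.070×10⁻⁴ × 6.022×10²³ = 1.2×10²⁰.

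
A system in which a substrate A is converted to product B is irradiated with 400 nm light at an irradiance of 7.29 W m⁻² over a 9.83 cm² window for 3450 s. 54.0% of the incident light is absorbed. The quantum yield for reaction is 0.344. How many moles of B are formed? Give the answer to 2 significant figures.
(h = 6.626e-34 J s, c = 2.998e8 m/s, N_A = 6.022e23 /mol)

1.5e-5 mol

Photon energy at 400 nm: hc/λ = (6.626e-34)(2.998e8)/(400e-9) = 4.966e-19 J.
Energy delivered: (7.29 W m⁻²)(9.83e-4 m²)(3450 s) = 24.72 J.
Photons incident: 24.72 / 4.966e-19 = 4.978e19, i.e. 4.978e19/6.022e23 = 8.266e-5 mol.
Photons absorbed: 0.540 × 8.266e-5 = 4.464e-5 mol.
Product: Φ × n_abs = 0.344 × 4.464e-5 = 1.536e-5 mol.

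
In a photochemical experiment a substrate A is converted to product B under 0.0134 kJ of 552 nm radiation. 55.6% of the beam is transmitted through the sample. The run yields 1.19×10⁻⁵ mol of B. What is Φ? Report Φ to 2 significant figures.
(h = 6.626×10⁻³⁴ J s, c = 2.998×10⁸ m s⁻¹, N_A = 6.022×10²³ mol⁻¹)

Photon energy at 552 nm: hc/λ = (6.626×10⁻³⁴)(2.998×10⁸)/(552×10⁻⁹) = 3.599×10⁻¹⁹ J.
Incident energy: 0.0134 kJ = 13.4 J.
Photons incident: 13.4 / 3.599×10⁻¹⁹ = 3.723×10¹⁹, i.e. 3.723×10¹⁹/6.022×10²³ = 6.182×10⁻⁵ mol.
Fraction absorbed: 1 − 55.6/100 = 0.4440.
Photons absorbed: 0.4440 × 6.182×10⁻⁵ = 2.745×10⁻⁵ mol.
Φ = 1.19×10⁻⁵ mol / 2.745×10⁻⁵ mol photons = 0.43.

Φ = 0.43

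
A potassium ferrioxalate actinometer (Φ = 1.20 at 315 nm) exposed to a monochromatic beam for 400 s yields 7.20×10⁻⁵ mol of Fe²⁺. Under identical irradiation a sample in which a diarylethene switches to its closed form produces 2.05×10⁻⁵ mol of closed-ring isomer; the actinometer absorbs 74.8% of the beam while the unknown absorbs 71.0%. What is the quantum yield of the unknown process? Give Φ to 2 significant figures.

Φ = 0.36

Photons absorbed by the actinometer: 7.20×10⁻⁵ / 1.20 = 6.000×10⁻⁵ mol.
Incident flux: 6.000×10⁻⁵ / 0.748 = 8.021×10⁻⁵ einstein.
Absorbed by unknown: 0.710 × 8.021×10⁻⁵ = 5.695×10⁻⁵ mol.
Φ(unknown) = 2.05×10⁻⁵ / 5.695×10⁻⁵ = 0.36.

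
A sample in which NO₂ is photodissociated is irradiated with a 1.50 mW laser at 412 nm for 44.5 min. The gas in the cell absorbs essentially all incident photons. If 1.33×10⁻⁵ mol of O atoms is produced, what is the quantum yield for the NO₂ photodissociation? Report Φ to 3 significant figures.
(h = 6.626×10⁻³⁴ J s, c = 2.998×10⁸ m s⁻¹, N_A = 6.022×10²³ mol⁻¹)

Photon energy at 412 nm: hc/λ = (6.626×10⁻³⁴)(2.998×10⁸)/(412×10⁻⁹) = 4.822×10⁻¹⁹ J.
Energy delivered: (1.50 mW)(2670 s) = 4.005 J.
Photons incident: 4.005 / 4.822×10⁻¹⁹ = 8.306×10¹⁸, i.e. 8.306×10¹⁸/6.022×10²³ = 1.379×10⁻⁵ mol.
Φ = 1.33×10⁻⁵ mol / 1.379×10⁻⁵ mol photons = 0.964.

Φ = 0.964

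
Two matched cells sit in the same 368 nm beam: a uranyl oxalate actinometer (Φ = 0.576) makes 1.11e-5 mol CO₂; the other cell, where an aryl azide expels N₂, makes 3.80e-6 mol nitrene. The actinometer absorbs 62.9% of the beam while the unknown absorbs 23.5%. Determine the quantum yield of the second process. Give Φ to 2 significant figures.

Photons absorbed by the actinometer: 1.11e-5 / 0.576 = 1.927e-5 mol.
Incident flux: 1.927e-5 / 0.629 = 3.064e-5 einstein.
Absorbed by unknown: 0.235 × 3.064e-5 = 7.200e-6 mol.
Φ(unknown) = 3.80e-6 / 7.200e-6 = 0.53.

Φ = 0.53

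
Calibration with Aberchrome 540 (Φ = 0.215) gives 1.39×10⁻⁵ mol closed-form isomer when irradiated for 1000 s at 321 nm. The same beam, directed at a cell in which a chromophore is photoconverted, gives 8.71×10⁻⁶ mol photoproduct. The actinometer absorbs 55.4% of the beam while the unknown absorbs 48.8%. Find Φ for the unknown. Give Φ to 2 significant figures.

Photons absorbed by the actinometer: 1.39×10⁻⁵ / 0.215 = 6.465×10⁻⁵ mol.
Incident flux: 6.465×10⁻⁵ / 0.554 = 1.167×10⁻⁴ einstein.
Absorbed by unknown: 0.488 × 1.167×10⁻⁴ = 5.695×10⁻⁵ mol.
Φ(unknown) = 8.71×10⁻⁶ / 5.695×10⁻⁵ = 0.15.

Φ = 0.15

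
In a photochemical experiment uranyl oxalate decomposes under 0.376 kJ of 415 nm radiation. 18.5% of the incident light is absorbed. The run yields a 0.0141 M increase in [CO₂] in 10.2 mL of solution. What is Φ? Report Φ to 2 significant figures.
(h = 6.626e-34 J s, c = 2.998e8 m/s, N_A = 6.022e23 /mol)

Product: (0.0141 M)(0.0102 L) = 1.438e-4 mol.
Photon energy at 415 nm: hc/λ = (6.626e-34)(2.998e8)/(415e-9) = 4.787e-19 J.
Incident energy: 0.376 kJ = 376 J.
Photons incident: 376 / 4.787e-19 = 7.855e20, i.e. 7.855e20/6.022e23 = 0.001304 mol.
Photons absorbed: 0.185 × 0.001304 = 2.412e-4 mol.
Φ = 1.438e-4 mol / 2.412e-4 mol photons = 0.60.

Φ = 0.60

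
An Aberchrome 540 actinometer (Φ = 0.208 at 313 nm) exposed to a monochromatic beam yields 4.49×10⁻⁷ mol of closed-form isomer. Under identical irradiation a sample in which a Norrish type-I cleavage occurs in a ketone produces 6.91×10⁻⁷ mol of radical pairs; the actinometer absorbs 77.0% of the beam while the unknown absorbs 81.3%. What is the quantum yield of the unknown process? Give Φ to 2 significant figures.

Φ = 0.30

Photons absorbed by the actinometer: 4.49×10⁻⁷ / 0.208 = 2.159×10⁻⁶ mol.
Incident flux: 2.159×10⁻⁶ / 0.770 = 2.804×10⁻⁶ einstein.
Absorbed by unknown: 0.813 × 2.804×10⁻⁶ = 2.280×10⁻⁶ mol.
Φ(unknown) = 6.91×10⁻⁷ / 2.280×10⁻⁶ = 0.30.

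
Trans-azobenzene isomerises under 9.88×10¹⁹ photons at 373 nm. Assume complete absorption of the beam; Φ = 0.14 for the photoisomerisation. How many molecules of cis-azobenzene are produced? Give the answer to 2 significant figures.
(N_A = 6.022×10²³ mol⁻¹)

Moles of photons: 9.88×10¹⁹ / 6.022×10²³ = 1.641×10⁻⁴ mol.
Product: Φ × n_abs = 0.14 × 1.641×10⁻⁴ = 2.297×10⁻⁵ mol.
As a count: 2.297×10⁻⁵ × 6.022×10²³ = 1.4×10¹⁹.

1.4×10¹⁹ molecules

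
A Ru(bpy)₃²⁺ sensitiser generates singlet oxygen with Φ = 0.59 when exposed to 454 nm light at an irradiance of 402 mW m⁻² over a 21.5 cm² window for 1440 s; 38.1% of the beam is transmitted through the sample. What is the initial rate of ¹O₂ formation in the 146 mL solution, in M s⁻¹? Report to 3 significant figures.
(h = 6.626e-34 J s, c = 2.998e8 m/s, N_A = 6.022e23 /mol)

Photon energy at 454 nm: hc/λ = (6.626e-34)(2.998e8)/(454e-9) = 4.375e-19 J.
Energy delivered: (402 mW m⁻²)(21.5e-4 m²)(1440 s) = 1.245 J.
Photons incident: 1.245 / 4.375e-19 = 2.846e18, i.e. 2.846e18/6.022e23 = 4.726e-6 mol.
Fraction absorbed: 1 − 38.1/100 = 0.6190.
Photons absorbed: 0.6190 × 4.726e-6 = 2.925e-6 mol.
Product formed: 0.59 × 2.925e-6 = 1.726e-6 mol.
Rate: 1.726e-6 mol / (1440 s × 0.146 L) = 8.21e-9 M s⁻¹.

8.21e-9 M s⁻¹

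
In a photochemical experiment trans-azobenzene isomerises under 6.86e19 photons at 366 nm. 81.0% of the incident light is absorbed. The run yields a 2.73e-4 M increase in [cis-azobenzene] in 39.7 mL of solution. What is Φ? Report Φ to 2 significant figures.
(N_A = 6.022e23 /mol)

Φ = 0.12

Product: (2.73e-4 M)(0.0397 L) = 1.084e-5 mol.
Moles of photons: 6.86e19 / 6.022e23 = 1.139e-4 mol.
Photons absorbed: 0.810 × 1.139e-4 = 9.226e-5 mol.
Φ = 1.084e-5 mol / 9.226e-5 mol photons = 0.12.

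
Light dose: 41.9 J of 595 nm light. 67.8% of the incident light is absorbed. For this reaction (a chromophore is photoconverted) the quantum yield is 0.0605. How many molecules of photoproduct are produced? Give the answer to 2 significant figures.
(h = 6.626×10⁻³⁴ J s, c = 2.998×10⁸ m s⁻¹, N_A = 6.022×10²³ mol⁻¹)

Photon energy at 595 nm: hc/λ = (6.626×10⁻³⁴)(2.998×10⁸)/(595×10⁻⁹) = 3.339×10⁻¹⁹ J.
Photons incident: 41.9 / 3.339×10⁻¹⁹ = 1.255×10²⁰, i.e. 1.255×10²⁰/6.022×10²³ = 2.084×10⁻⁴ mol.
Photons absorbed: 0.678 × 2.084×10⁻⁴ = 1.413×10⁻⁴ mol.
Product: Φ × n_abs = 0.0605 × 1.413×10⁻⁴ = 8.549×10⁻⁶ mol.
As a count: 8.549×10⁻⁶ × 6.022×10²³ = 5.1×10¹⁸.

5.1×10¹⁸ molecules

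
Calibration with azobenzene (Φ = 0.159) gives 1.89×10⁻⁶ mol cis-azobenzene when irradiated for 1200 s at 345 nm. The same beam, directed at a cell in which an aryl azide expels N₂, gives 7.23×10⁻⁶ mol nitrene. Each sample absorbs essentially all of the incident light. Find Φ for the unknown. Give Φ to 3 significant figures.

Φ = 0.608

Photons absorbed by the actinometer: 1.89×10⁻⁶ / 0.159 = 1.189×10⁻⁵ mol.
Φ(unknown) = 7.23×10⁻⁶ / 1.189×10⁻⁵ = 0.608.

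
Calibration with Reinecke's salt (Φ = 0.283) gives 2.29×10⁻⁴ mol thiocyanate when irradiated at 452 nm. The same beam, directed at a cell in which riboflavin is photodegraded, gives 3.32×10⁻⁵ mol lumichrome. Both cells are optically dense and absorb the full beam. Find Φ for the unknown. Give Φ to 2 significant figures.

Φ = 0.041

Photons absorbed by the actinometer: 2.29×10⁻⁴ / 0.283 = 8.092×10⁻⁴ mol.
Φ(unknown) = 3.32×10⁻⁵ / 8.092×10⁻⁴ = 0.041.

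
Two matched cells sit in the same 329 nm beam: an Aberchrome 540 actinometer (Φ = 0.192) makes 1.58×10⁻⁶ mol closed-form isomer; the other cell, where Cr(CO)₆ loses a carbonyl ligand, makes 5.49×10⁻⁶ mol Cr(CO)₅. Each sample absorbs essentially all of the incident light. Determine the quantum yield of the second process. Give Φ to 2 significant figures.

Φ = 0.67

Photons absorbed by the actinometer: 1.58×10⁻⁶ / 0.192 = 8.229×10⁻⁶ mol.
Φ(unknown) = 5.49×10⁻⁶ / 8.229×10⁻⁶ = 0.67.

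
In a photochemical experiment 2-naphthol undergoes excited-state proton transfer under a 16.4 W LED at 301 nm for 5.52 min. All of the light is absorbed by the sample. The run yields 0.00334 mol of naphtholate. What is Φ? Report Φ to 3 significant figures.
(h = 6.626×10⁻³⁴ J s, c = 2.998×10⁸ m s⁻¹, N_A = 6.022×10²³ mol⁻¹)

Φ = 0.244

Photon energy at 301 nm: hc/λ = (6.626×10⁻³⁴)(2.998×10⁸)/(301×10⁻⁹) = 6.600×10⁻¹⁹ J.
Energy delivered: (16.4 W)(331.2 s) = 5432 J.
Photons incident: 5432 / 6.600×10⁻¹⁹ = 8.230×10²¹, i.e. 8.230×10²¹/6.022×10²³ = 0.01367 mol.
Φ = 0.00334 mol / 0.01367 mol photons = 0.244.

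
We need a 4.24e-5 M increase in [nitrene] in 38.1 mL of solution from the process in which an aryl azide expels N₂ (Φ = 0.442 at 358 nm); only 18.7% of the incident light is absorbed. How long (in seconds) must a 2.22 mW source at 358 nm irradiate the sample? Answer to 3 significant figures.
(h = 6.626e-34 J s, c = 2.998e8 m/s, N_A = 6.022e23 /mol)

Product: (4.24e-5 M)(0.0381 L) = 1.615e-6 mol.
Photons that must be absorbed: 1.615e-6 / 0.442 = 3.654e-6 mol.
Incident photons needed: 3.654e-6 / 0.187 = 1.954e-5 mol.
Photon energy: hc/λ = 5.549e-19 J; per mole, 3.342e5 J mol⁻¹.
Energy required: 1.954e-5 × 3.342e5 = 6.530 J.
Time: 6.530 J / 0.00222 W = 2940 s.

t ≈ 2940 s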